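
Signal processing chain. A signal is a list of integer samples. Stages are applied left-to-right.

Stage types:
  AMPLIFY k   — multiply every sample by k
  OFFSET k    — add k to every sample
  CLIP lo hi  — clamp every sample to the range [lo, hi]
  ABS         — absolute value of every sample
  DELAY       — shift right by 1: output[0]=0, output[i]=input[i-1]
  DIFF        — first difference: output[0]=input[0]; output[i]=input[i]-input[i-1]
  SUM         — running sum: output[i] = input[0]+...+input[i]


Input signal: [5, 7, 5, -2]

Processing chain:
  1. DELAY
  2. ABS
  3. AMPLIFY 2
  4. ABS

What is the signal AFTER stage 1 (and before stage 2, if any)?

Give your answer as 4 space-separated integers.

Input: [5, 7, 5, -2]
Stage 1 (DELAY): [0, 5, 7, 5] = [0, 5, 7, 5] -> [0, 5, 7, 5]

Answer: 0 5 7 5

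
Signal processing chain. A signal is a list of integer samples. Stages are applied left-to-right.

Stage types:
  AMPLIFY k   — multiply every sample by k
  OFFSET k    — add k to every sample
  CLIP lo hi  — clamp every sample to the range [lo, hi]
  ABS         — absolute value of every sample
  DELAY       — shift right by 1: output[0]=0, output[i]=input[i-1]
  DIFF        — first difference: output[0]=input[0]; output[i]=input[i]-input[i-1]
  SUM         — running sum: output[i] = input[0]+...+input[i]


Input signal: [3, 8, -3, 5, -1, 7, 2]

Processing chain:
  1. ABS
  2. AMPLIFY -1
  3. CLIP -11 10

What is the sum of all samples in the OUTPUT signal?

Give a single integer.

Input: [3, 8, -3, 5, -1, 7, 2]
Stage 1 (ABS): |3|=3, |8|=8, |-3|=3, |5|=5, |-1|=1, |7|=7, |2|=2 -> [3, 8, 3, 5, 1, 7, 2]
Stage 2 (AMPLIFY -1): 3*-1=-3, 8*-1=-8, 3*-1=-3, 5*-1=-5, 1*-1=-1, 7*-1=-7, 2*-1=-2 -> [-3, -8, -3, -5, -1, -7, -2]
Stage 3 (CLIP -11 10): clip(-3,-11,10)=-3, clip(-8,-11,10)=-8, clip(-3,-11,10)=-3, clip(-5,-11,10)=-5, clip(-1,-11,10)=-1, clip(-7,-11,10)=-7, clip(-2,-11,10)=-2 -> [-3, -8, -3, -5, -1, -7, -2]
Output sum: -29

Answer: -29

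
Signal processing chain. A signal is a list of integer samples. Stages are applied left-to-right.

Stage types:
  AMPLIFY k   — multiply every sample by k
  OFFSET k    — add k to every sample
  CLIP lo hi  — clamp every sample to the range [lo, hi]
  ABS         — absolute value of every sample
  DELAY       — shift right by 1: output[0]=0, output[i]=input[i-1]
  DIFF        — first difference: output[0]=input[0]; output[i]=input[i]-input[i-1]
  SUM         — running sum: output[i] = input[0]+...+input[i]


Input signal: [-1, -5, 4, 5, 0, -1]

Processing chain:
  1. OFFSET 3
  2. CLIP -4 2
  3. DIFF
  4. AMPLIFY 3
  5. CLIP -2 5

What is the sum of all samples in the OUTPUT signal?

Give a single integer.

Answer: 8

Derivation:
Input: [-1, -5, 4, 5, 0, -1]
Stage 1 (OFFSET 3): -1+3=2, -5+3=-2, 4+3=7, 5+3=8, 0+3=3, -1+3=2 -> [2, -2, 7, 8, 3, 2]
Stage 2 (CLIP -4 2): clip(2,-4,2)=2, clip(-2,-4,2)=-2, clip(7,-4,2)=2, clip(8,-4,2)=2, clip(3,-4,2)=2, clip(2,-4,2)=2 -> [2, -2, 2, 2, 2, 2]
Stage 3 (DIFF): s[0]=2, -2-2=-4, 2--2=4, 2-2=0, 2-2=0, 2-2=0 -> [2, -4, 4, 0, 0, 0]
Stage 4 (AMPLIFY 3): 2*3=6, -4*3=-12, 4*3=12, 0*3=0, 0*3=0, 0*3=0 -> [6, -12, 12, 0, 0, 0]
Stage 5 (CLIP -2 5): clip(6,-2,5)=5, clip(-12,-2,5)=-2, clip(12,-2,5)=5, clip(0,-2,5)=0, clip(0,-2,5)=0, clip(0,-2,5)=0 -> [5, -2, 5, 0, 0, 0]
Output sum: 8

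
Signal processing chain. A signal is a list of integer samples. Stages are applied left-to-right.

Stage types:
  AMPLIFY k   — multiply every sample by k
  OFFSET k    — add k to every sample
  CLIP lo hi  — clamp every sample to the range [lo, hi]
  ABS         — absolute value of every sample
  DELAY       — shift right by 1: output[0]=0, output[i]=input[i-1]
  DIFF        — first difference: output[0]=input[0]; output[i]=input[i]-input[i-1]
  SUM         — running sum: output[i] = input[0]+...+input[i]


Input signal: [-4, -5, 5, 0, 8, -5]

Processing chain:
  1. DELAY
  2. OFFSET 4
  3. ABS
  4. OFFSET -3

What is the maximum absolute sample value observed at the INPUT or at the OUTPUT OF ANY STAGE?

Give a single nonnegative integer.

Answer: 12

Derivation:
Input: [-4, -5, 5, 0, 8, -5] (max |s|=8)
Stage 1 (DELAY): [0, -4, -5, 5, 0, 8] = [0, -4, -5, 5, 0, 8] -> [0, -4, -5, 5, 0, 8] (max |s|=8)
Stage 2 (OFFSET 4): 0+4=4, -4+4=0, -5+4=-1, 5+4=9, 0+4=4, 8+4=12 -> [4, 0, -1, 9, 4, 12] (max |s|=12)
Stage 3 (ABS): |4|=4, |0|=0, |-1|=1, |9|=9, |4|=4, |12|=12 -> [4, 0, 1, 9, 4, 12] (max |s|=12)
Stage 4 (OFFSET -3): 4+-3=1, 0+-3=-3, 1+-3=-2, 9+-3=6, 4+-3=1, 12+-3=9 -> [1, -3, -2, 6, 1, 9] (max |s|=9)
Overall max amplitude: 12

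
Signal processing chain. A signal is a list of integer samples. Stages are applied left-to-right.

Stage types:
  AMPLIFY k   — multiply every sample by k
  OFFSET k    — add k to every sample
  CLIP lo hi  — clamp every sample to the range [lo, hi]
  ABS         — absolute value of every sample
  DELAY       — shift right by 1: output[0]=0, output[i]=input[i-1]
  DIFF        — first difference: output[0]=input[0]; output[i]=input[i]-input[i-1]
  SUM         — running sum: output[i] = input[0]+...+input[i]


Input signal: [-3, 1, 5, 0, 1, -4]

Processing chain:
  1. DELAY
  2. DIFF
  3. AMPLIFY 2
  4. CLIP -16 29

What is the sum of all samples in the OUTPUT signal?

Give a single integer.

Answer: 2

Derivation:
Input: [-3, 1, 5, 0, 1, -4]
Stage 1 (DELAY): [0, -3, 1, 5, 0, 1] = [0, -3, 1, 5, 0, 1] -> [0, -3, 1, 5, 0, 1]
Stage 2 (DIFF): s[0]=0, -3-0=-3, 1--3=4, 5-1=4, 0-5=-5, 1-0=1 -> [0, -3, 4, 4, -5, 1]
Stage 3 (AMPLIFY 2): 0*2=0, -3*2=-6, 4*2=8, 4*2=8, -5*2=-10, 1*2=2 -> [0, -6, 8, 8, -10, 2]
Stage 4 (CLIP -16 29): clip(0,-16,29)=0, clip(-6,-16,29)=-6, clip(8,-16,29)=8, clip(8,-16,29)=8, clip(-10,-16,29)=-10, clip(2,-16,29)=2 -> [0, -6, 8, 8, -10, 2]
Output sum: 2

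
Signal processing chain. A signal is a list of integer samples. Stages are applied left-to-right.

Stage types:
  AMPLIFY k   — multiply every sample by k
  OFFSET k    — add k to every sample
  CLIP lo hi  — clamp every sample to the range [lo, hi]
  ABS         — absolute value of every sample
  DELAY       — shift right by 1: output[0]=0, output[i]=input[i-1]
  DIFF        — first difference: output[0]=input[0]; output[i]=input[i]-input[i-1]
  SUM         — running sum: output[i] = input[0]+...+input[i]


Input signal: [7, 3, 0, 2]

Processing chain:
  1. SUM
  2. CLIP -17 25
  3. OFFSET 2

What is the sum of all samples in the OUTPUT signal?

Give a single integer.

Answer: 47

Derivation:
Input: [7, 3, 0, 2]
Stage 1 (SUM): sum[0..0]=7, sum[0..1]=10, sum[0..2]=10, sum[0..3]=12 -> [7, 10, 10, 12]
Stage 2 (CLIP -17 25): clip(7,-17,25)=7, clip(10,-17,25)=10, clip(10,-17,25)=10, clip(12,-17,25)=12 -> [7, 10, 10, 12]
Stage 3 (OFFSET 2): 7+2=9, 10+2=12, 10+2=12, 12+2=14 -> [9, 12, 12, 14]
Output sum: 47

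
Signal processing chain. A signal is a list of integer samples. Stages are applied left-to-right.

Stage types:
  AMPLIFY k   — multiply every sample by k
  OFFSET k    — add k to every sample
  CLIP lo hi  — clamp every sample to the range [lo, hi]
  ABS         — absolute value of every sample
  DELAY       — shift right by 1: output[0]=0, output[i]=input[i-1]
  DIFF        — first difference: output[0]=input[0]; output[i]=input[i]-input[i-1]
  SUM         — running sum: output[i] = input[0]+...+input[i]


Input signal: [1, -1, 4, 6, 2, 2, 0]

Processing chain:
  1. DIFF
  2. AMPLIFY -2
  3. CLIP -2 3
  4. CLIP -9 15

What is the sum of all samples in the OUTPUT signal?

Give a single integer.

Input: [1, -1, 4, 6, 2, 2, 0]
Stage 1 (DIFF): s[0]=1, -1-1=-2, 4--1=5, 6-4=2, 2-6=-4, 2-2=0, 0-2=-2 -> [1, -2, 5, 2, -4, 0, -2]
Stage 2 (AMPLIFY -2): 1*-2=-2, -2*-2=4, 5*-2=-10, 2*-2=-4, -4*-2=8, 0*-2=0, -2*-2=4 -> [-2, 4, -10, -4, 8, 0, 4]
Stage 3 (CLIP -2 3): clip(-2,-2,3)=-2, clip(4,-2,3)=3, clip(-10,-2,3)=-2, clip(-4,-2,3)=-2, clip(8,-2,3)=3, clip(0,-2,3)=0, clip(4,-2,3)=3 -> [-2, 3, -2, -2, 3, 0, 3]
Stage 4 (CLIP -9 15): clip(-2,-9,15)=-2, clip(3,-9,15)=3, clip(-2,-9,15)=-2, clip(-2,-9,15)=-2, clip(3,-9,15)=3, clip(0,-9,15)=0, clip(3,-9,15)=3 -> [-2, 3, -2, -2, 3, 0, 3]
Output sum: 3

Answer: 3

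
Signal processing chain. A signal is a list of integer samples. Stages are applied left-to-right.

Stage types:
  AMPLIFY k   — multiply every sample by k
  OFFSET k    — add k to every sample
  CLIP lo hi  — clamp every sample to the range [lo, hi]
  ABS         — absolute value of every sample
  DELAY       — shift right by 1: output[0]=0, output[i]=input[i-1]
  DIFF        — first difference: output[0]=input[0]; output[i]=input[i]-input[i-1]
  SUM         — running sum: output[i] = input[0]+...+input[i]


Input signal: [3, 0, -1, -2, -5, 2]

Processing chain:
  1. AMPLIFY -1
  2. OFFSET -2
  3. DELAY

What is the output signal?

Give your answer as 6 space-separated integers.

Input: [3, 0, -1, -2, -5, 2]
Stage 1 (AMPLIFY -1): 3*-1=-3, 0*-1=0, -1*-1=1, -2*-1=2, -5*-1=5, 2*-1=-2 -> [-3, 0, 1, 2, 5, -2]
Stage 2 (OFFSET -2): -3+-2=-5, 0+-2=-2, 1+-2=-1, 2+-2=0, 5+-2=3, -2+-2=-4 -> [-5, -2, -1, 0, 3, -4]
Stage 3 (DELAY): [0, -5, -2, -1, 0, 3] = [0, -5, -2, -1, 0, 3] -> [0, -5, -2, -1, 0, 3]

Answer: 0 -5 -2 -1 0 3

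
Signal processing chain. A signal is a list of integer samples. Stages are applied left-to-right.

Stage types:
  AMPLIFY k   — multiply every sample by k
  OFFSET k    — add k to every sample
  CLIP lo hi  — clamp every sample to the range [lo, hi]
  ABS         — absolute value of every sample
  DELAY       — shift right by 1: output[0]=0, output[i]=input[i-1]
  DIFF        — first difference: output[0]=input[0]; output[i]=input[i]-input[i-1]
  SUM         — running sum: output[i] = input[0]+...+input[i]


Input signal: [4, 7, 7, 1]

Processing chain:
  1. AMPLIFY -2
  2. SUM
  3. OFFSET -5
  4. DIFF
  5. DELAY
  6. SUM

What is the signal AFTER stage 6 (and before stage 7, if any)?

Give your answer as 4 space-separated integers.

Input: [4, 7, 7, 1]
Stage 1 (AMPLIFY -2): 4*-2=-8, 7*-2=-14, 7*-2=-14, 1*-2=-2 -> [-8, -14, -14, -2]
Stage 2 (SUM): sum[0..0]=-8, sum[0..1]=-22, sum[0..2]=-36, sum[0..3]=-38 -> [-8, -22, -36, -38]
Stage 3 (OFFSET -5): -8+-5=-13, -22+-5=-27, -36+-5=-41, -38+-5=-43 -> [-13, -27, -41, -43]
Stage 4 (DIFF): s[0]=-13, -27--13=-14, -41--27=-14, -43--41=-2 -> [-13, -14, -14, -2]
Stage 5 (DELAY): [0, -13, -14, -14] = [0, -13, -14, -14] -> [0, -13, -14, -14]
Stage 6 (SUM): sum[0..0]=0, sum[0..1]=-13, sum[0..2]=-27, sum[0..3]=-41 -> [0, -13, -27, -41]

Answer: 0 -13 -27 -41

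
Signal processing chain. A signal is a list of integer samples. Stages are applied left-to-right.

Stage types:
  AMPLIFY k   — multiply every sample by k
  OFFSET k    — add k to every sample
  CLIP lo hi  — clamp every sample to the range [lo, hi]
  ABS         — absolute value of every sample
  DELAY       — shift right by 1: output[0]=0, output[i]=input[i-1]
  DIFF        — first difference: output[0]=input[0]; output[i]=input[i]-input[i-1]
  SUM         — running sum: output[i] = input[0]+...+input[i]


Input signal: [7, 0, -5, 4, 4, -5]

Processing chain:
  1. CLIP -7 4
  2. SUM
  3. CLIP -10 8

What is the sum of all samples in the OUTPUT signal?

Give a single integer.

Answer: 19

Derivation:
Input: [7, 0, -5, 4, 4, -5]
Stage 1 (CLIP -7 4): clip(7,-7,4)=4, clip(0,-7,4)=0, clip(-5,-7,4)=-5, clip(4,-7,4)=4, clip(4,-7,4)=4, clip(-5,-7,4)=-5 -> [4, 0, -5, 4, 4, -5]
Stage 2 (SUM): sum[0..0]=4, sum[0..1]=4, sum[0..2]=-1, sum[0..3]=3, sum[0..4]=7, sum[0..5]=2 -> [4, 4, -1, 3, 7, 2]
Stage 3 (CLIP -10 8): clip(4,-10,8)=4, clip(4,-10,8)=4, clip(-1,-10,8)=-1, clip(3,-10,8)=3, clip(7,-10,8)=7, clip(2,-10,8)=2 -> [4, 4, -1, 3, 7, 2]
Output sum: 19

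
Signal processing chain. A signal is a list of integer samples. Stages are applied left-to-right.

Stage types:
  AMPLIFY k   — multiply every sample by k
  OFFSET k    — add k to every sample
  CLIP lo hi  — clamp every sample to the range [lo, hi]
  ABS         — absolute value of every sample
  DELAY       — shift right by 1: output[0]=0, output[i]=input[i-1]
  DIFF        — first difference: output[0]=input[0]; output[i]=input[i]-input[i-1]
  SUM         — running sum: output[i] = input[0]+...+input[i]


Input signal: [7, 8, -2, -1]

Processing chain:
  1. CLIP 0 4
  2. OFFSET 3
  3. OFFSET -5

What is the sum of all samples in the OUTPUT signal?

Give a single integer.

Answer: 0

Derivation:
Input: [7, 8, -2, -1]
Stage 1 (CLIP 0 4): clip(7,0,4)=4, clip(8,0,4)=4, clip(-2,0,4)=0, clip(-1,0,4)=0 -> [4, 4, 0, 0]
Stage 2 (OFFSET 3): 4+3=7, 4+3=7, 0+3=3, 0+3=3 -> [7, 7, 3, 3]
Stage 3 (OFFSET -5): 7+-5=2, 7+-5=2, 3+-5=-2, 3+-5=-2 -> [2, 2, -2, -2]
Output sum: 0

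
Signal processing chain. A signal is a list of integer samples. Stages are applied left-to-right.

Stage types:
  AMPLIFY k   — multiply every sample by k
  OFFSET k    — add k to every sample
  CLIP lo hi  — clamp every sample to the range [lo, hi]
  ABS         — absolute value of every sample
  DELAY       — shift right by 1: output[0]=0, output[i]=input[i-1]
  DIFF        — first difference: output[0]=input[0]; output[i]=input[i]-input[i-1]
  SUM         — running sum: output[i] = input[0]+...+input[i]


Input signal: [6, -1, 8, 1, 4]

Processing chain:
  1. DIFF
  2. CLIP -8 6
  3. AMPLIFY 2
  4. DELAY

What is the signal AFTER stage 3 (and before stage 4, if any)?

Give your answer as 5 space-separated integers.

Input: [6, -1, 8, 1, 4]
Stage 1 (DIFF): s[0]=6, -1-6=-7, 8--1=9, 1-8=-7, 4-1=3 -> [6, -7, 9, -7, 3]
Stage 2 (CLIP -8 6): clip(6,-8,6)=6, clip(-7,-8,6)=-7, clip(9,-8,6)=6, clip(-7,-8,6)=-7, clip(3,-8,6)=3 -> [6, -7, 6, -7, 3]
Stage 3 (AMPLIFY 2): 6*2=12, -7*2=-14, 6*2=12, -7*2=-14, 3*2=6 -> [12, -14, 12, -14, 6]

Answer: 12 -14 12 -14 6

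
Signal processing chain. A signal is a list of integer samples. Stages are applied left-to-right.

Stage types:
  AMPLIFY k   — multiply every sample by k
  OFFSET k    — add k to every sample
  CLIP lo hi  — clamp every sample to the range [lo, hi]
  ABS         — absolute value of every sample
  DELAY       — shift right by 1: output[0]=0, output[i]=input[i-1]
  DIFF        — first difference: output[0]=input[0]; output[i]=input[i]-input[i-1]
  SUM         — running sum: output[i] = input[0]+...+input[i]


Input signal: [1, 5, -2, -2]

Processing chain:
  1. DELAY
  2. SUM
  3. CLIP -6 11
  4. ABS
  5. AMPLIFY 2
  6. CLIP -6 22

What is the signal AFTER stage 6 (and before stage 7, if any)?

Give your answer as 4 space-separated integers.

Answer: 0 2 12 8

Derivation:
Input: [1, 5, -2, -2]
Stage 1 (DELAY): [0, 1, 5, -2] = [0, 1, 5, -2] -> [0, 1, 5, -2]
Stage 2 (SUM): sum[0..0]=0, sum[0..1]=1, sum[0..2]=6, sum[0..3]=4 -> [0, 1, 6, 4]
Stage 3 (CLIP -6 11): clip(0,-6,11)=0, clip(1,-6,11)=1, clip(6,-6,11)=6, clip(4,-6,11)=4 -> [0, 1, 6, 4]
Stage 4 (ABS): |0|=0, |1|=1, |6|=6, |4|=4 -> [0, 1, 6, 4]
Stage 5 (AMPLIFY 2): 0*2=0, 1*2=2, 6*2=12, 4*2=8 -> [0, 2, 12, 8]
Stage 6 (CLIP -6 22): clip(0,-6,22)=0, clip(2,-6,22)=2, clip(12,-6,22)=12, clip(8,-6,22)=8 -> [0, 2, 12, 8]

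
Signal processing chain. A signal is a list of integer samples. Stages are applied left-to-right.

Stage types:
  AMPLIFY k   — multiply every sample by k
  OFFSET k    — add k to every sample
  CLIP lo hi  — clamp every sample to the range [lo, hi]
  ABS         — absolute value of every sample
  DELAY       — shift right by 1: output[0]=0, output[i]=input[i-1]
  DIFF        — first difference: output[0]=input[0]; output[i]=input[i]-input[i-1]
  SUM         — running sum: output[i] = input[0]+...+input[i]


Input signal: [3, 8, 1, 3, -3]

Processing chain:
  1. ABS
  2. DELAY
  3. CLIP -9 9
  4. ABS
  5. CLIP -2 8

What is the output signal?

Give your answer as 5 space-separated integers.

Answer: 0 3 8 1 3

Derivation:
Input: [3, 8, 1, 3, -3]
Stage 1 (ABS): |3|=3, |8|=8, |1|=1, |3|=3, |-3|=3 -> [3, 8, 1, 3, 3]
Stage 2 (DELAY): [0, 3, 8, 1, 3] = [0, 3, 8, 1, 3] -> [0, 3, 8, 1, 3]
Stage 3 (CLIP -9 9): clip(0,-9,9)=0, clip(3,-9,9)=3, clip(8,-9,9)=8, clip(1,-9,9)=1, clip(3,-9,9)=3 -> [0, 3, 8, 1, 3]
Stage 4 (ABS): |0|=0, |3|=3, |8|=8, |1|=1, |3|=3 -> [0, 3, 8, 1, 3]
Stage 5 (CLIP -2 8): clip(0,-2,8)=0, clip(3,-2,8)=3, clip(8,-2,8)=8, clip(1,-2,8)=1, clip(3,-2,8)=3 -> [0, 3, 8, 1, 3]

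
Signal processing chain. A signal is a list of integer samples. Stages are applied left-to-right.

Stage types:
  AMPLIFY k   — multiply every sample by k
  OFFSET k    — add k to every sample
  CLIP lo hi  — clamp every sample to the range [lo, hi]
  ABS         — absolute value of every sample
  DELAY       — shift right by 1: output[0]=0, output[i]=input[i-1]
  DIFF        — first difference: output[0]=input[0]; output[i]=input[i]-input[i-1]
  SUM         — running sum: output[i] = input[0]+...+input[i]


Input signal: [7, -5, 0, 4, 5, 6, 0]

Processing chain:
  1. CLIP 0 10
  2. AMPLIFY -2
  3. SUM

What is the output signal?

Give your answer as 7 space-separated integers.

Input: [7, -5, 0, 4, 5, 6, 0]
Stage 1 (CLIP 0 10): clip(7,0,10)=7, clip(-5,0,10)=0, clip(0,0,10)=0, clip(4,0,10)=4, clip(5,0,10)=5, clip(6,0,10)=6, clip(0,0,10)=0 -> [7, 0, 0, 4, 5, 6, 0]
Stage 2 (AMPLIFY -2): 7*-2=-14, 0*-2=0, 0*-2=0, 4*-2=-8, 5*-2=-10, 6*-2=-12, 0*-2=0 -> [-14, 0, 0, -8, -10, -12, 0]
Stage 3 (SUM): sum[0..0]=-14, sum[0..1]=-14, sum[0..2]=-14, sum[0..3]=-22, sum[0..4]=-32, sum[0..5]=-44, sum[0..6]=-44 -> [-14, -14, -14, -22, -32, -44, -44]

Answer: -14 -14 -14 -22 -32 -44 -44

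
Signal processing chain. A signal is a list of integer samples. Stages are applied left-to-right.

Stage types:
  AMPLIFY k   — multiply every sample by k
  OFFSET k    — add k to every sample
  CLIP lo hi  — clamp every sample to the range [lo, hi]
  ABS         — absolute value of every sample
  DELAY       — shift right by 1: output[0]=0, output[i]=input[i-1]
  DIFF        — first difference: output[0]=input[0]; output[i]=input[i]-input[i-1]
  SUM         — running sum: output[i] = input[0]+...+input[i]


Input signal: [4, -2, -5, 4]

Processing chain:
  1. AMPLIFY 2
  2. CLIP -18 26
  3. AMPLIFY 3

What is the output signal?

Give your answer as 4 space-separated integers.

Answer: 24 -12 -30 24

Derivation:
Input: [4, -2, -5, 4]
Stage 1 (AMPLIFY 2): 4*2=8, -2*2=-4, -5*2=-10, 4*2=8 -> [8, -4, -10, 8]
Stage 2 (CLIP -18 26): clip(8,-18,26)=8, clip(-4,-18,26)=-4, clip(-10,-18,26)=-10, clip(8,-18,26)=8 -> [8, -4, -10, 8]
Stage 3 (AMPLIFY 3): 8*3=24, -4*3=-12, -10*3=-30, 8*3=24 -> [24, -12, -30, 24]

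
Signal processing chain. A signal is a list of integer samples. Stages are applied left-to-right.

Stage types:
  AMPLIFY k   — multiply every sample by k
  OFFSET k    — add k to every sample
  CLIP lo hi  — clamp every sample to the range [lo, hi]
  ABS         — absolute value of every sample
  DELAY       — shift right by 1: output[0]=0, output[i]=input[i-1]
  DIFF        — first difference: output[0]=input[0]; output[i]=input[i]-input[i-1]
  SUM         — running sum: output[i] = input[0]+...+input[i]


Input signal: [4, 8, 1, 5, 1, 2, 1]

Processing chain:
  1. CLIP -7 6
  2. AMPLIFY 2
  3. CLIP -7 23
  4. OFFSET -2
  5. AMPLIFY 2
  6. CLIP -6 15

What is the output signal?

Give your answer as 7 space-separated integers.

Answer: 12 15 0 15 0 4 0

Derivation:
Input: [4, 8, 1, 5, 1, 2, 1]
Stage 1 (CLIP -7 6): clip(4,-7,6)=4, clip(8,-7,6)=6, clip(1,-7,6)=1, clip(5,-7,6)=5, clip(1,-7,6)=1, clip(2,-7,6)=2, clip(1,-7,6)=1 -> [4, 6, 1, 5, 1, 2, 1]
Stage 2 (AMPLIFY 2): 4*2=8, 6*2=12, 1*2=2, 5*2=10, 1*2=2, 2*2=4, 1*2=2 -> [8, 12, 2, 10, 2, 4, 2]
Stage 3 (CLIP -7 23): clip(8,-7,23)=8, clip(12,-7,23)=12, clip(2,-7,23)=2, clip(10,-7,23)=10, clip(2,-7,23)=2, clip(4,-7,23)=4, clip(2,-7,23)=2 -> [8, 12, 2, 10, 2, 4, 2]
Stage 4 (OFFSET -2): 8+-2=6, 12+-2=10, 2+-2=0, 10+-2=8, 2+-2=0, 4+-2=2, 2+-2=0 -> [6, 10, 0, 8, 0, 2, 0]
Stage 5 (AMPLIFY 2): 6*2=12, 10*2=20, 0*2=0, 8*2=16, 0*2=0, 2*2=4, 0*2=0 -> [12, 20, 0, 16, 0, 4, 0]
Stage 6 (CLIP -6 15): clip(12,-6,15)=12, clip(20,-6,15)=15, clip(0,-6,15)=0, clip(16,-6,15)=15, clip(0,-6,15)=0, clip(4,-6,15)=4, clip(0,-6,15)=0 -> [12, 15, 0, 15, 0, 4, 0]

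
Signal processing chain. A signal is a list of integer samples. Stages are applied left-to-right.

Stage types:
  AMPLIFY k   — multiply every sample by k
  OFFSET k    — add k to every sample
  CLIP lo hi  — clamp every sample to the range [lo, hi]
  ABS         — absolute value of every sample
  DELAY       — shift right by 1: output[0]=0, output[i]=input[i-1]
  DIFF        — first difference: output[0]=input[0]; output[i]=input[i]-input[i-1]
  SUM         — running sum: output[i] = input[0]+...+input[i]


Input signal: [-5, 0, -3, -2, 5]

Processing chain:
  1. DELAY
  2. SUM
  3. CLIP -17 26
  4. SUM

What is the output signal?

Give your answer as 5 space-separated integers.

Answer: 0 -5 -10 -18 -28

Derivation:
Input: [-5, 0, -3, -2, 5]
Stage 1 (DELAY): [0, -5, 0, -3, -2] = [0, -5, 0, -3, -2] -> [0, -5, 0, -3, -2]
Stage 2 (SUM): sum[0..0]=0, sum[0..1]=-5, sum[0..2]=-5, sum[0..3]=-8, sum[0..4]=-10 -> [0, -5, -5, -8, -10]
Stage 3 (CLIP -17 26): clip(0,-17,26)=0, clip(-5,-17,26)=-5, clip(-5,-17,26)=-5, clip(-8,-17,26)=-8, clip(-10,-17,26)=-10 -> [0, -5, -5, -8, -10]
Stage 4 (SUM): sum[0..0]=0, sum[0..1]=-5, sum[0..2]=-10, sum[0..3]=-18, sum[0..4]=-28 -> [0, -5, -10, -18, -28]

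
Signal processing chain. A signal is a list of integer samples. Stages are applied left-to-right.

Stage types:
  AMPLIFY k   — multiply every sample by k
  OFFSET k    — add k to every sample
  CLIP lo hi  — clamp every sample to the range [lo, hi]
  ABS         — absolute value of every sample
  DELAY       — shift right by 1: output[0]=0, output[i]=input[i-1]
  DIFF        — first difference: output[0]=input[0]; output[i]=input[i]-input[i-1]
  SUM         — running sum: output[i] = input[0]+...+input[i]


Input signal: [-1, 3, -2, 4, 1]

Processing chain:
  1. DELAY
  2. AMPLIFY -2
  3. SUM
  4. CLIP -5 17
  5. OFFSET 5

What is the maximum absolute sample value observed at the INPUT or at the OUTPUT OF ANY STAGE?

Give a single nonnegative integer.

Input: [-1, 3, -2, 4, 1] (max |s|=4)
Stage 1 (DELAY): [0, -1, 3, -2, 4] = [0, -1, 3, -2, 4] -> [0, -1, 3, -2, 4] (max |s|=4)
Stage 2 (AMPLIFY -2): 0*-2=0, -1*-2=2, 3*-2=-6, -2*-2=4, 4*-2=-8 -> [0, 2, -6, 4, -8] (max |s|=8)
Stage 3 (SUM): sum[0..0]=0, sum[0..1]=2, sum[0..2]=-4, sum[0..3]=0, sum[0..4]=-8 -> [0, 2, -4, 0, -8] (max |s|=8)
Stage 4 (CLIP -5 17): clip(0,-5,17)=0, clip(2,-5,17)=2, clip(-4,-5,17)=-4, clip(0,-5,17)=0, clip(-8,-5,17)=-5 -> [0, 2, -4, 0, -5] (max |s|=5)
Stage 5 (OFFSET 5): 0+5=5, 2+5=7, -4+5=1, 0+5=5, -5+5=0 -> [5, 7, 1, 5, 0] (max |s|=7)
Overall max amplitude: 8

Answer: 8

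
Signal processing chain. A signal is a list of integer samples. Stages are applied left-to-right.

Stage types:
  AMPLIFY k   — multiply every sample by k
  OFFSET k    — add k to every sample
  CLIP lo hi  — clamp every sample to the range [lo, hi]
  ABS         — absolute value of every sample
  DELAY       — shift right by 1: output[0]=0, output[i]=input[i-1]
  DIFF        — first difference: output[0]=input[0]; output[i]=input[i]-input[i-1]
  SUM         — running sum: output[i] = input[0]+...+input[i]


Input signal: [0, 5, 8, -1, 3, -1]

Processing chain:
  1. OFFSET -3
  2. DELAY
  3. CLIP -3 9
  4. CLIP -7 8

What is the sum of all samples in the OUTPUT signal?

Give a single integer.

Answer: 1

Derivation:
Input: [0, 5, 8, -1, 3, -1]
Stage 1 (OFFSET -3): 0+-3=-3, 5+-3=2, 8+-3=5, -1+-3=-4, 3+-3=0, -1+-3=-4 -> [-3, 2, 5, -4, 0, -4]
Stage 2 (DELAY): [0, -3, 2, 5, -4, 0] = [0, -3, 2, 5, -4, 0] -> [0, -3, 2, 5, -4, 0]
Stage 3 (CLIP -3 9): clip(0,-3,9)=0, clip(-3,-3,9)=-3, clip(2,-3,9)=2, clip(5,-3,9)=5, clip(-4,-3,9)=-3, clip(0,-3,9)=0 -> [0, -3, 2, 5, -3, 0]
Stage 4 (CLIP -7 8): clip(0,-7,8)=0, clip(-3,-7,8)=-3, clip(2,-7,8)=2, clip(5,-7,8)=5, clip(-3,-7,8)=-3, clip(0,-7,8)=0 -> [0, -3, 2, 5, -3, 0]
Output sum: 1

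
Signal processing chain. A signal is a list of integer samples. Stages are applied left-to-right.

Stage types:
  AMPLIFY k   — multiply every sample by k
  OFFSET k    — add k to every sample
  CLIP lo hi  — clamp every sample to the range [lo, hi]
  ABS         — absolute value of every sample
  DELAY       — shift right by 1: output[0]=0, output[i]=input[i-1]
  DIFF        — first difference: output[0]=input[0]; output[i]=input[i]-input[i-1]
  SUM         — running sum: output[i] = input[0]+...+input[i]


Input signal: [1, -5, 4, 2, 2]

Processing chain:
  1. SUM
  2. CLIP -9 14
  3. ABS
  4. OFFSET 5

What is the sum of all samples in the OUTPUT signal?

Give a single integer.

Input: [1, -5, 4, 2, 2]
Stage 1 (SUM): sum[0..0]=1, sum[0..1]=-4, sum[0..2]=0, sum[0..3]=2, sum[0..4]=4 -> [1, -4, 0, 2, 4]
Stage 2 (CLIP -9 14): clip(1,-9,14)=1, clip(-4,-9,14)=-4, clip(0,-9,14)=0, clip(2,-9,14)=2, clip(4,-9,14)=4 -> [1, -4, 0, 2, 4]
Stage 3 (ABS): |1|=1, |-4|=4, |0|=0, |2|=2, |4|=4 -> [1, 4, 0, 2, 4]
Stage 4 (OFFSET 5): 1+5=6, 4+5=9, 0+5=5, 2+5=7, 4+5=9 -> [6, 9, 5, 7, 9]
Output sum: 36

Answer: 36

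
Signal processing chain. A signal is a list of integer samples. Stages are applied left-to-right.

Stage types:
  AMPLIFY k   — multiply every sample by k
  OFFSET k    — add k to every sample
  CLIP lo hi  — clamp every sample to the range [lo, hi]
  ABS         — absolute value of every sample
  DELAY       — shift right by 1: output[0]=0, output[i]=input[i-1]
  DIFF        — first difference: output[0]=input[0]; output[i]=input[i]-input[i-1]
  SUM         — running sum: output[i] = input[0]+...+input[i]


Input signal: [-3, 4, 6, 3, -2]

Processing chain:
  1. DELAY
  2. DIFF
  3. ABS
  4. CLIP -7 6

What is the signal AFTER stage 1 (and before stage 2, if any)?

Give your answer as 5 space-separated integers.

Answer: 0 -3 4 6 3

Derivation:
Input: [-3, 4, 6, 3, -2]
Stage 1 (DELAY): [0, -3, 4, 6, 3] = [0, -3, 4, 6, 3] -> [0, -3, 4, 6, 3]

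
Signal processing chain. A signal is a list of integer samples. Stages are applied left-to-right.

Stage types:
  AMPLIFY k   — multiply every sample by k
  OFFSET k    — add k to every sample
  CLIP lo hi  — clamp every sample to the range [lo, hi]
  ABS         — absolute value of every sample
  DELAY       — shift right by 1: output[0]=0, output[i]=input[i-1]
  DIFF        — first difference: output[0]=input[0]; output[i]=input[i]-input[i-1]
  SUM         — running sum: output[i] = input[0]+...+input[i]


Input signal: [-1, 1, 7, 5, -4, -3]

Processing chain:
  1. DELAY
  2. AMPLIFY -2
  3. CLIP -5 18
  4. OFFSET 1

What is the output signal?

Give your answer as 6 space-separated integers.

Answer: 1 3 -1 -4 -4 9

Derivation:
Input: [-1, 1, 7, 5, -4, -3]
Stage 1 (DELAY): [0, -1, 1, 7, 5, -4] = [0, -1, 1, 7, 5, -4] -> [0, -1, 1, 7, 5, -4]
Stage 2 (AMPLIFY -2): 0*-2=0, -1*-2=2, 1*-2=-2, 7*-2=-14, 5*-2=-10, -4*-2=8 -> [0, 2, -2, -14, -10, 8]
Stage 3 (CLIP -5 18): clip(0,-5,18)=0, clip(2,-5,18)=2, clip(-2,-5,18)=-2, clip(-14,-5,18)=-5, clip(-10,-5,18)=-5, clip(8,-5,18)=8 -> [0, 2, -2, -5, -5, 8]
Stage 4 (OFFSET 1): 0+1=1, 2+1=3, -2+1=-1, -5+1=-4, -5+1=-4, 8+1=9 -> [1, 3, -1, -4, -4, 9]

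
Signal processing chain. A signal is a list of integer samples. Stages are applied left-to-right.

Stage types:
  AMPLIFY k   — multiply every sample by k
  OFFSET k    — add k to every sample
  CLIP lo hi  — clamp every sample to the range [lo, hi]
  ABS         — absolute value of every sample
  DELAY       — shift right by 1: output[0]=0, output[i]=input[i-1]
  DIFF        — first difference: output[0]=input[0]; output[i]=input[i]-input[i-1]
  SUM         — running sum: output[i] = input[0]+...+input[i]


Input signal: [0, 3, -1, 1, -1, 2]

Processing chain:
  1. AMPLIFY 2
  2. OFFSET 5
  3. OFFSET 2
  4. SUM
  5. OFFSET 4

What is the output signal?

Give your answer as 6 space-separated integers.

Input: [0, 3, -1, 1, -1, 2]
Stage 1 (AMPLIFY 2): 0*2=0, 3*2=6, -1*2=-2, 1*2=2, -1*2=-2, 2*2=4 -> [0, 6, -2, 2, -2, 4]
Stage 2 (OFFSET 5): 0+5=5, 6+5=11, -2+5=3, 2+5=7, -2+5=3, 4+5=9 -> [5, 11, 3, 7, 3, 9]
Stage 3 (OFFSET 2): 5+2=7, 11+2=13, 3+2=5, 7+2=9, 3+2=5, 9+2=11 -> [7, 13, 5, 9, 5, 11]
Stage 4 (SUM): sum[0..0]=7, sum[0..1]=20, sum[0..2]=25, sum[0..3]=34, sum[0..4]=39, sum[0..5]=50 -> [7, 20, 25, 34, 39, 50]
Stage 5 (OFFSET 4): 7+4=11, 20+4=24, 25+4=29, 34+4=38, 39+4=43, 50+4=54 -> [11, 24, 29, 38, 43, 54]

Answer: 11 24 29 38 43 54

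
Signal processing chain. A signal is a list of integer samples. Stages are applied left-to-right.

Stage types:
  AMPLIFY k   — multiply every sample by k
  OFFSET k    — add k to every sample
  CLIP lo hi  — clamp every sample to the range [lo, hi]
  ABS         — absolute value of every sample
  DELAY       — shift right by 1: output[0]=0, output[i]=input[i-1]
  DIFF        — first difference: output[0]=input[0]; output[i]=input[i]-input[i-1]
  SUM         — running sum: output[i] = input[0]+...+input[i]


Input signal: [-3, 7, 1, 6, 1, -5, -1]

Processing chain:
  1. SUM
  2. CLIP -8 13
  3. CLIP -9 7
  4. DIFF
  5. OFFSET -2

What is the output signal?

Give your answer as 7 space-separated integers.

Answer: -5 5 -1 0 -2 -2 -3

Derivation:
Input: [-3, 7, 1, 6, 1, -5, -1]
Stage 1 (SUM): sum[0..0]=-3, sum[0..1]=4, sum[0..2]=5, sum[0..3]=11, sum[0..4]=12, sum[0..5]=7, sum[0..6]=6 -> [-3, 4, 5, 11, 12, 7, 6]
Stage 2 (CLIP -8 13): clip(-3,-8,13)=-3, clip(4,-8,13)=4, clip(5,-8,13)=5, clip(11,-8,13)=11, clip(12,-8,13)=12, clip(7,-8,13)=7, clip(6,-8,13)=6 -> [-3, 4, 5, 11, 12, 7, 6]
Stage 3 (CLIP -9 7): clip(-3,-9,7)=-3, clip(4,-9,7)=4, clip(5,-9,7)=5, clip(11,-9,7)=7, clip(12,-9,7)=7, clip(7,-9,7)=7, clip(6,-9,7)=6 -> [-3, 4, 5, 7, 7, 7, 6]
Stage 4 (DIFF): s[0]=-3, 4--3=7, 5-4=1, 7-5=2, 7-7=0, 7-7=0, 6-7=-1 -> [-3, 7, 1, 2, 0, 0, -1]
Stage 5 (OFFSET -2): -3+-2=-5, 7+-2=5, 1+-2=-1, 2+-2=0, 0+-2=-2, 0+-2=-2, -1+-2=-3 -> [-5, 5, -1, 0, -2, -2, -3]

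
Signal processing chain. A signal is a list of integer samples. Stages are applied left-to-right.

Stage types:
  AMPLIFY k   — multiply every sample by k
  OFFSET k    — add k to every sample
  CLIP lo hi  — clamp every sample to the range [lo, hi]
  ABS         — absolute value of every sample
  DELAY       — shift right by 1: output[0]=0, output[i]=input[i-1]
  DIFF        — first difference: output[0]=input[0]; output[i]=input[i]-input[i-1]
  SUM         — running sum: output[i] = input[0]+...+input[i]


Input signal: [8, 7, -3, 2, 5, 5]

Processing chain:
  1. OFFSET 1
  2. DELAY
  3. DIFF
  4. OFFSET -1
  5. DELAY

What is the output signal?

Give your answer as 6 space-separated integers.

Answer: 0 -1 8 -2 -11 4

Derivation:
Input: [8, 7, -3, 2, 5, 5]
Stage 1 (OFFSET 1): 8+1=9, 7+1=8, -3+1=-2, 2+1=3, 5+1=6, 5+1=6 -> [9, 8, -2, 3, 6, 6]
Stage 2 (DELAY): [0, 9, 8, -2, 3, 6] = [0, 9, 8, -2, 3, 6] -> [0, 9, 8, -2, 3, 6]
Stage 3 (DIFF): s[0]=0, 9-0=9, 8-9=-1, -2-8=-10, 3--2=5, 6-3=3 -> [0, 9, -1, -10, 5, 3]
Stage 4 (OFFSET -1): 0+-1=-1, 9+-1=8, -1+-1=-2, -10+-1=-11, 5+-1=4, 3+-1=2 -> [-1, 8, -2, -11, 4, 2]
Stage 5 (DELAY): [0, -1, 8, -2, -11, 4] = [0, -1, 8, -2, -11, 4] -> [0, -1, 8, -2, -11, 4]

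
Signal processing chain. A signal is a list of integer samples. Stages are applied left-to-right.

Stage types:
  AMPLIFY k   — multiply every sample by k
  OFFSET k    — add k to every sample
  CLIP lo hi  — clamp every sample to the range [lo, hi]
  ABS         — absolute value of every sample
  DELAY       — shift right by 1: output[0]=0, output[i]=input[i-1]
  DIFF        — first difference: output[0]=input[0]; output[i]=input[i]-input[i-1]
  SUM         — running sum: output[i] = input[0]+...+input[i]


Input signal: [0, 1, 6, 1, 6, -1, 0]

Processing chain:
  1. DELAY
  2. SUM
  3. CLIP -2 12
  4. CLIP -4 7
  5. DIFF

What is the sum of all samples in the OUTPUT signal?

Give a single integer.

Answer: 7

Derivation:
Input: [0, 1, 6, 1, 6, -1, 0]
Stage 1 (DELAY): [0, 0, 1, 6, 1, 6, -1] = [0, 0, 1, 6, 1, 6, -1] -> [0, 0, 1, 6, 1, 6, -1]
Stage 2 (SUM): sum[0..0]=0, sum[0..1]=0, sum[0..2]=1, sum[0..3]=7, sum[0..4]=8, sum[0..5]=14, sum[0..6]=13 -> [0, 0, 1, 7, 8, 14, 13]
Stage 3 (CLIP -2 12): clip(0,-2,12)=0, clip(0,-2,12)=0, clip(1,-2,12)=1, clip(7,-2,12)=7, clip(8,-2,12)=8, clip(14,-2,12)=12, clip(13,-2,12)=12 -> [0, 0, 1, 7, 8, 12, 12]
Stage 4 (CLIP -4 7): clip(0,-4,7)=0, clip(0,-4,7)=0, clip(1,-4,7)=1, clip(7,-4,7)=7, clip(8,-4,7)=7, clip(12,-4,7)=7, clip(12,-4,7)=7 -> [0, 0, 1, 7, 7, 7, 7]
Stage 5 (DIFF): s[0]=0, 0-0=0, 1-0=1, 7-1=6, 7-7=0, 7-7=0, 7-7=0 -> [0, 0, 1, 6, 0, 0, 0]
Output sum: 7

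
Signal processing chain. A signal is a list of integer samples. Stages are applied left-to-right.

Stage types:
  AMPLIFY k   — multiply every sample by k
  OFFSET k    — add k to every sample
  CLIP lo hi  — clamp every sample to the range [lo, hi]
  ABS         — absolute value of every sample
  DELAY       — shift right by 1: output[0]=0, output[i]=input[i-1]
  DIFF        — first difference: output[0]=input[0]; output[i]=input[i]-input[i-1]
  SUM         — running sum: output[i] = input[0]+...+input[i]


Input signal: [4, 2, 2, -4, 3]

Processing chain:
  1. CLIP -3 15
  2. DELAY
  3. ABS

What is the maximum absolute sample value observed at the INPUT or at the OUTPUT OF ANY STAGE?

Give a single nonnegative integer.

Answer: 4

Derivation:
Input: [4, 2, 2, -4, 3] (max |s|=4)
Stage 1 (CLIP -3 15): clip(4,-3,15)=4, clip(2,-3,15)=2, clip(2,-3,15)=2, clip(-4,-3,15)=-3, clip(3,-3,15)=3 -> [4, 2, 2, -3, 3] (max |s|=4)
Stage 2 (DELAY): [0, 4, 2, 2, -3] = [0, 4, 2, 2, -3] -> [0, 4, 2, 2, -3] (max |s|=4)
Stage 3 (ABS): |0|=0, |4|=4, |2|=2, |2|=2, |-3|=3 -> [0, 4, 2, 2, 3] (max |s|=4)
Overall max amplitude: 4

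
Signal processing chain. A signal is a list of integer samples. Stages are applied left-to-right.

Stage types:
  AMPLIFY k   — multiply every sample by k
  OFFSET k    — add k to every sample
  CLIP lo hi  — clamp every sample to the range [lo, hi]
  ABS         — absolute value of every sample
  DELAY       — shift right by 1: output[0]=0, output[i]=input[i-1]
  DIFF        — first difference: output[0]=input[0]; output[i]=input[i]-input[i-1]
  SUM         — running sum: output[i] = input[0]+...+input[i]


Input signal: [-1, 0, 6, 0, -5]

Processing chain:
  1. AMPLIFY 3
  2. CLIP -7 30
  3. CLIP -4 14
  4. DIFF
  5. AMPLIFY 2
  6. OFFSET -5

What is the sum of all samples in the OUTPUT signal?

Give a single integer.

Input: [-1, 0, 6, 0, -5]
Stage 1 (AMPLIFY 3): -1*3=-3, 0*3=0, 6*3=18, 0*3=0, -5*3=-15 -> [-3, 0, 18, 0, -15]
Stage 2 (CLIP -7 30): clip(-3,-7,30)=-3, clip(0,-7,30)=0, clip(18,-7,30)=18, clip(0,-7,30)=0, clip(-15,-7,30)=-7 -> [-3, 0, 18, 0, -7]
Stage 3 (CLIP -4 14): clip(-3,-4,14)=-3, clip(0,-4,14)=0, clip(18,-4,14)=14, clip(0,-4,14)=0, clip(-7,-4,14)=-4 -> [-3, 0, 14, 0, -4]
Stage 4 (DIFF): s[0]=-3, 0--3=3, 14-0=14, 0-14=-14, -4-0=-4 -> [-3, 3, 14, -14, -4]
Stage 5 (AMPLIFY 2): -3*2=-6, 3*2=6, 14*2=28, -14*2=-28, -4*2=-8 -> [-6, 6, 28, -28, -8]
Stage 6 (OFFSET -5): -6+-5=-11, 6+-5=1, 28+-5=23, -28+-5=-33, -8+-5=-13 -> [-11, 1, 23, -33, -13]
Output sum: -33

Answer: -33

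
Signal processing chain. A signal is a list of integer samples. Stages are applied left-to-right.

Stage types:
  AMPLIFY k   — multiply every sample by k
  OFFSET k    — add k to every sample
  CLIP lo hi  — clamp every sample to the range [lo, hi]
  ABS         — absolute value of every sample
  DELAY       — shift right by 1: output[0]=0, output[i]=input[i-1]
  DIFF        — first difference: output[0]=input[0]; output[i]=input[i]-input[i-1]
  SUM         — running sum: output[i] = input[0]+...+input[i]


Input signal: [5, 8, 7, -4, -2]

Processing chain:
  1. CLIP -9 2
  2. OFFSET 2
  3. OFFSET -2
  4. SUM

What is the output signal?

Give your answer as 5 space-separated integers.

Answer: 2 4 6 2 0

Derivation:
Input: [5, 8, 7, -4, -2]
Stage 1 (CLIP -9 2): clip(5,-9,2)=2, clip(8,-9,2)=2, clip(7,-9,2)=2, clip(-4,-9,2)=-4, clip(-2,-9,2)=-2 -> [2, 2, 2, -4, -2]
Stage 2 (OFFSET 2): 2+2=4, 2+2=4, 2+2=4, -4+2=-2, -2+2=0 -> [4, 4, 4, -2, 0]
Stage 3 (OFFSET -2): 4+-2=2, 4+-2=2, 4+-2=2, -2+-2=-4, 0+-2=-2 -> [2, 2, 2, -4, -2]
Stage 4 (SUM): sum[0..0]=2, sum[0..1]=4, sum[0..2]=6, sum[0..3]=2, sum[0..4]=0 -> [2, 4, 6, 2, 0]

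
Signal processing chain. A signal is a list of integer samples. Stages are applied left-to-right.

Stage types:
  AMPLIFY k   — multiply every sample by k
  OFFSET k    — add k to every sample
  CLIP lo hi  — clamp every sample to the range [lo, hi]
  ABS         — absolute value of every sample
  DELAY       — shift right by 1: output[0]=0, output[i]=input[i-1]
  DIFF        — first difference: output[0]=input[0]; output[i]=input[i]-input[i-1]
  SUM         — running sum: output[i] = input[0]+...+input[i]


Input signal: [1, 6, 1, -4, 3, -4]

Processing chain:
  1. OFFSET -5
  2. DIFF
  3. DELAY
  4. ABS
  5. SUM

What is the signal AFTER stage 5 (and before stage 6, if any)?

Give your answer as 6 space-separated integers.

Answer: 0 4 9 14 19 26

Derivation:
Input: [1, 6, 1, -4, 3, -4]
Stage 1 (OFFSET -5): 1+-5=-4, 6+-5=1, 1+-5=-4, -4+-5=-9, 3+-5=-2, -4+-5=-9 -> [-4, 1, -4, -9, -2, -9]
Stage 2 (DIFF): s[0]=-4, 1--4=5, -4-1=-5, -9--4=-5, -2--9=7, -9--2=-7 -> [-4, 5, -5, -5, 7, -7]
Stage 3 (DELAY): [0, -4, 5, -5, -5, 7] = [0, -4, 5, -5, -5, 7] -> [0, -4, 5, -5, -5, 7]
Stage 4 (ABS): |0|=0, |-4|=4, |5|=5, |-5|=5, |-5|=5, |7|=7 -> [0, 4, 5, 5, 5, 7]
Stage 5 (SUM): sum[0..0]=0, sum[0..1]=4, sum[0..2]=9, sum[0..3]=14, sum[0..4]=19, sum[0..5]=26 -> [0, 4, 9, 14, 19, 26]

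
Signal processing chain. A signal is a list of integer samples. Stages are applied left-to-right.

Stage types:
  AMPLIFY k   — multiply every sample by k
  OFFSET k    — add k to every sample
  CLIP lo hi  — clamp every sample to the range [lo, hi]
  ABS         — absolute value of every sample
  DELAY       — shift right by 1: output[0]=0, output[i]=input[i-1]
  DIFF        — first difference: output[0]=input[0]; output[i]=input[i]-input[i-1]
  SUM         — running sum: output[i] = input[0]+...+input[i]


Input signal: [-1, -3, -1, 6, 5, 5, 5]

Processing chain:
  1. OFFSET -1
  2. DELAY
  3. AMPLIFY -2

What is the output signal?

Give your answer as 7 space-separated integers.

Answer: 0 4 8 4 -10 -8 -8

Derivation:
Input: [-1, -3, -1, 6, 5, 5, 5]
Stage 1 (OFFSET -1): -1+-1=-2, -3+-1=-4, -1+-1=-2, 6+-1=5, 5+-1=4, 5+-1=4, 5+-1=4 -> [-2, -4, -2, 5, 4, 4, 4]
Stage 2 (DELAY): [0, -2, -4, -2, 5, 4, 4] = [0, -2, -4, -2, 5, 4, 4] -> [0, -2, -4, -2, 5, 4, 4]
Stage 3 (AMPLIFY -2): 0*-2=0, -2*-2=4, -4*-2=8, -2*-2=4, 5*-2=-10, 4*-2=-8, 4*-2=-8 -> [0, 4, 8, 4, -10, -8, -8]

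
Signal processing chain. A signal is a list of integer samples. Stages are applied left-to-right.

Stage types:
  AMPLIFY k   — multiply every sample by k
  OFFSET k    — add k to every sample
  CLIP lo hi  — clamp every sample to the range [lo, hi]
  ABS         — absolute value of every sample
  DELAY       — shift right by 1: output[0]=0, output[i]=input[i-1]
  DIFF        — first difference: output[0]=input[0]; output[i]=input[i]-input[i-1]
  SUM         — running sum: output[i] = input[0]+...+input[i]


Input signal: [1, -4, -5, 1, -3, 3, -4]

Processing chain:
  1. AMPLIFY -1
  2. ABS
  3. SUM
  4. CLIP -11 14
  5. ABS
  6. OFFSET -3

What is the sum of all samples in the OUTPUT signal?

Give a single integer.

Answer: 48

Derivation:
Input: [1, -4, -5, 1, -3, 3, -4]
Stage 1 (AMPLIFY -1): 1*-1=-1, -4*-1=4, -5*-1=5, 1*-1=-1, -3*-1=3, 3*-1=-3, -4*-1=4 -> [-1, 4, 5, -1, 3, -3, 4]
Stage 2 (ABS): |-1|=1, |4|=4, |5|=5, |-1|=1, |3|=3, |-3|=3, |4|=4 -> [1, 4, 5, 1, 3, 3, 4]
Stage 3 (SUM): sum[0..0]=1, sum[0..1]=5, sum[0..2]=10, sum[0..3]=11, sum[0..4]=14, sum[0..5]=17, sum[0..6]=21 -> [1, 5, 10, 11, 14, 17, 21]
Stage 4 (CLIP -11 14): clip(1,-11,14)=1, clip(5,-11,14)=5, clip(10,-11,14)=10, clip(11,-11,14)=11, clip(14,-11,14)=14, clip(17,-11,14)=14, clip(21,-11,14)=14 -> [1, 5, 10, 11, 14, 14, 14]
Stage 5 (ABS): |1|=1, |5|=5, |10|=10, |11|=11, |14|=14, |14|=14, |14|=14 -> [1, 5, 10, 11, 14, 14, 14]
Stage 6 (OFFSET -3): 1+-3=-2, 5+-3=2, 10+-3=7, 11+-3=8, 14+-3=11, 14+-3=11, 14+-3=11 -> [-2, 2, 7, 8, 11, 11, 11]
Output sum: 48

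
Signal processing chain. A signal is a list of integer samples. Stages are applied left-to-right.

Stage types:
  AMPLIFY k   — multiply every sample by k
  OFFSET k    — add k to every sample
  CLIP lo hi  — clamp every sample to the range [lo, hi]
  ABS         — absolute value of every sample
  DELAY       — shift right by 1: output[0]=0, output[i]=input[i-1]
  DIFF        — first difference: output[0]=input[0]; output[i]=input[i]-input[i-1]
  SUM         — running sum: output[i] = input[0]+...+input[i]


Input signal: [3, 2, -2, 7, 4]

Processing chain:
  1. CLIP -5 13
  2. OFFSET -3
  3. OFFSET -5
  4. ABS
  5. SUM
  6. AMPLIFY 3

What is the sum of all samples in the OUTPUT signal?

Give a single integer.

Input: [3, 2, -2, 7, 4]
Stage 1 (CLIP -5 13): clip(3,-5,13)=3, clip(2,-5,13)=2, clip(-2,-5,13)=-2, clip(7,-5,13)=7, clip(4,-5,13)=4 -> [3, 2, -2, 7, 4]
Stage 2 (OFFSET -3): 3+-3=0, 2+-3=-1, -2+-3=-5, 7+-3=4, 4+-3=1 -> [0, -1, -5, 4, 1]
Stage 3 (OFFSET -5): 0+-5=-5, -1+-5=-6, -5+-5=-10, 4+-5=-1, 1+-5=-4 -> [-5, -6, -10, -1, -4]
Stage 4 (ABS): |-5|=5, |-6|=6, |-10|=10, |-1|=1, |-4|=4 -> [5, 6, 10, 1, 4]
Stage 5 (SUM): sum[0..0]=5, sum[0..1]=11, sum[0..2]=21, sum[0..3]=22, sum[0..4]=26 -> [5, 11, 21, 22, 26]
Stage 6 (AMPLIFY 3): 5*3=15, 11*3=33, 21*3=63, 22*3=66, 26*3=78 -> [15, 33, 63, 66, 78]
Output sum: 255

Answer: 255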